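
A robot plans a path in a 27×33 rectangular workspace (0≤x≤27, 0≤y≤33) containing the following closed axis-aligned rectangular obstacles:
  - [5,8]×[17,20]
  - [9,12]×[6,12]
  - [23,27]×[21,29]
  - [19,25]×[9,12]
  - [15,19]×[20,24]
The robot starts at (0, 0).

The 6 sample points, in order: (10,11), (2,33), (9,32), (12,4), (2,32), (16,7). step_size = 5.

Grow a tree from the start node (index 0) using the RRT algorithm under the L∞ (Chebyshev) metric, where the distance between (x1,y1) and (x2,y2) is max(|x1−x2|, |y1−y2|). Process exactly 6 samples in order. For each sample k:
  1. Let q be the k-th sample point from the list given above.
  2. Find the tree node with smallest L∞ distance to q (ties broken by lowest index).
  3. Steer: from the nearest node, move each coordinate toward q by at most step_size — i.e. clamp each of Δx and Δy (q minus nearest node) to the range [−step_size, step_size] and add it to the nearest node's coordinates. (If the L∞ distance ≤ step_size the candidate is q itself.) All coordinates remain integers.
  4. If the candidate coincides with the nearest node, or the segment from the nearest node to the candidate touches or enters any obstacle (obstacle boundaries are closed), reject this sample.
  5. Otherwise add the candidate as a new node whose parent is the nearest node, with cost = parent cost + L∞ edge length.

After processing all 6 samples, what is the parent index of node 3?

Parent of node 3: 2

1. q=(10,11) nearest=0 d=11 new=(5,5) → add node 1 parent=0 cost=5
2. q=(2,33) nearest=1 d=28 new=(2,10) → add node 2 parent=1 cost=10
3. q=(9,32) nearest=2 d=22 new=(7,15) → add node 3 parent=2 cost=15
4. q=(12,4) nearest=1 d=7 new=(10,4) → add node 4 parent=1 cost=10
5. q=(2,32) nearest=3 d=17 new=(2,20) → blocked by [5,8]×[17,20], reject
6. q=(16,7) nearest=4 d=6 new=(15,7) → add node 5 parent=4 cost=15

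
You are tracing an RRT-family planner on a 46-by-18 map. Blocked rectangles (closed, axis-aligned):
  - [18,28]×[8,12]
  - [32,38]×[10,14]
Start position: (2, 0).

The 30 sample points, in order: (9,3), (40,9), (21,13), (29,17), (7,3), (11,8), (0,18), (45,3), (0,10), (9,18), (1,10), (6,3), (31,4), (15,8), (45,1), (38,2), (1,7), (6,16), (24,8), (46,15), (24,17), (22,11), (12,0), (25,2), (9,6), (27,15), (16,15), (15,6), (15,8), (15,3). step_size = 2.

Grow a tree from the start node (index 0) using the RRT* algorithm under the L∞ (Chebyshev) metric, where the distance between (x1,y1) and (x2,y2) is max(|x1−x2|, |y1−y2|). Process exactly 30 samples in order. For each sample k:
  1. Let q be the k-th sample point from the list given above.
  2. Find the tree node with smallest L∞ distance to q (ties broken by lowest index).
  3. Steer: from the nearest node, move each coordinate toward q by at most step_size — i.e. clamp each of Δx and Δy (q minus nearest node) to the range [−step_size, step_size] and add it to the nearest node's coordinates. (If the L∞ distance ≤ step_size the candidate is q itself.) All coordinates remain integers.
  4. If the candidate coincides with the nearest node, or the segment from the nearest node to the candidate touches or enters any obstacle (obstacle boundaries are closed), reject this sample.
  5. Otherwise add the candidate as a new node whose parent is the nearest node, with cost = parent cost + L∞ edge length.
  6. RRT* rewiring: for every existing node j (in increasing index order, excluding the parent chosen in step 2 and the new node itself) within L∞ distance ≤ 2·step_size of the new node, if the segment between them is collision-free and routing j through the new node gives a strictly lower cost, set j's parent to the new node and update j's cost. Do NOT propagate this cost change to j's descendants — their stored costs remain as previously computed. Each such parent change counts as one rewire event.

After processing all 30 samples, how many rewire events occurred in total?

1. q=(9,3) nearest=0 d=7 new=(4,2) → add node 1 parent=0 cost=2
2. q=(40,9) nearest=1 d=36 new=(6,4) → add node 2 parent=1 cost=4
3. q=(21,13) nearest=2 d=15 new=(8,6) → add node 3 parent=2 cost=6
4. q=(29,17) nearest=3 d=21 new=(10,8) → add node 4 parent=3 cost=8
5. q=(7,3) nearest=2 d=1 new=(7,3) → add node 5 parent=2 cost=5
6. q=(11,8) nearest=4 d=1 new=(11,8) → add node 6 parent=4 cost=9
7. q=(0,18) nearest=4 d=10 new=(8,10) → add node 7 parent=4 cost=10
8. q=(45,3) nearest=6 d=34 new=(13,6) → add node 8 parent=6 cost=11
9. q=(0,10) nearest=2 d=6 new=(4,6) → add node 9 parent=2 cost=6
10. q=(9,18) nearest=7 d=8 new=(9,12) → add node 10 parent=7 cost=12
11. q=(1,10) nearest=9 d=4 new=(2,8) → add node 11 parent=9 cost=8
12. q=(6,3) nearest=2 d=1 new=(6,3) → add node 12 parent=2 cost=5
13. q=(31,4) nearest=8 d=18 new=(15,4) → add node 13 parent=8 cost=13
14. q=(15,8) nearest=8 d=2 new=(15,8) → add node 14 parent=8 cost=13
15. q=(45,1) nearest=13 d=30 new=(17,2) → add node 15 parent=13 cost=15
16. q=(38,2) nearest=15 d=21 new=(19,2) → add node 16 parent=15 cost=17
17. q=(1,7) nearest=11 d=1 new=(1,7) → add node 17 parent=11 cost=9
18. q=(6,16) nearest=10 d=4 new=(7,14) → add node 18 parent=10 cost=14
19. q=(24,8) nearest=16 d=6 new=(21,4) → add node 19 parent=16 cost=19
20. q=(46,15) nearest=19 d=25 new=(23,6) → add node 20 parent=19 cost=21
21. q=(24,17) nearest=14 d=9 new=(17,10) → add node 21 parent=14 cost=15
22. q=(22,11) nearest=20 d=5 new=(22,8) → blocked by [18,28]×[8,12], reject
23. q=(12,0) nearest=13 d=4 new=(13,2) → add node 22 parent=13 cost=15
24. q=(25,2) nearest=19 d=4 new=(23,2) → add node 23 parent=19 cost=21
25. q=(9,6) nearest=3 d=1 new=(9,6) → add node 24 parent=3 cost=7; rewire 22→24 (11<15)
26. q=(27,15) nearest=20 d=9 new=(25,8) → blocked by [18,28]×[8,12], reject
27. q=(16,15) nearest=21 d=5 new=(16,12) → add node 25 parent=21 cost=17
28. q=(15,6) nearest=8 d=2 new=(15,6) → add node 26 parent=8 cost=13
29. q=(15,8) nearest=14 d=0 → coincident, reject
30. q=(15,3) nearest=13 d=1 new=(15,3) → add node 27 parent=13 cost=14

Rewire events: 1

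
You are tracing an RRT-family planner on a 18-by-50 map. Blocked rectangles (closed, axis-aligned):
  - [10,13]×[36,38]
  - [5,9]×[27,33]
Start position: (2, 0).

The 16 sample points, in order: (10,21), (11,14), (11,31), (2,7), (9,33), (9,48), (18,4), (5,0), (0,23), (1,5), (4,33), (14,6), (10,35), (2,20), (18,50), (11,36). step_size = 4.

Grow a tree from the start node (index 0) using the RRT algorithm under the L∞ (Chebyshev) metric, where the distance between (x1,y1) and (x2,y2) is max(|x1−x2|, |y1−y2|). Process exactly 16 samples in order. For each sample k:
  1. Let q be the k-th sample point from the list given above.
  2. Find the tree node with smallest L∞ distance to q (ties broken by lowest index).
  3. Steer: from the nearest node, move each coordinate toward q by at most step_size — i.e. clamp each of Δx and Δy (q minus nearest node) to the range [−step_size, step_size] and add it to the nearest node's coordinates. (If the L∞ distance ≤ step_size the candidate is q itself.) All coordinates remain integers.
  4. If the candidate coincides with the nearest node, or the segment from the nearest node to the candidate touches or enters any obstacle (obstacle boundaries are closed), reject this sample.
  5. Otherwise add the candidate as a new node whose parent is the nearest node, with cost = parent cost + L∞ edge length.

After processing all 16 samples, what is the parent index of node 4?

1. q=(10,21) nearest=0 d=21 new=(6,4) → add node 1 parent=0 cost=4
2. q=(11,14) nearest=1 d=10 new=(10,8) → add node 2 parent=1 cost=8
3. q=(11,31) nearest=2 d=23 new=(11,12) → add node 3 parent=2 cost=12
4. q=(2,7) nearest=1 d=4 new=(2,7) → add node 4 parent=1 cost=8
5. q=(9,33) nearest=3 d=21 new=(9,16) → add node 5 parent=3 cost=16
6. q=(9,48) nearest=5 d=32 new=(9,20) → add node 6 parent=5 cost=20
7. q=(18,4) nearest=2 d=8 new=(14,4) → add node 7 parent=2 cost=12
8. q=(5,0) nearest=0 d=3 new=(5,0) → add node 8 parent=0 cost=3
9. q=(0,23) nearest=5 d=9 new=(5,20) → add node 9 parent=5 cost=20
10. q=(1,5) nearest=4 d=2 new=(1,5) → add node 10 parent=4 cost=10
11. q=(4,33) nearest=6 d=13 new=(5,24) → add node 11 parent=6 cost=24
12. q=(14,6) nearest=7 d=2 new=(14,6) → add node 12 parent=7 cost=14
13. q=(10,35) nearest=11 d=11 new=(9,28) → blocked by [5,9]×[27,33], reject
14. q=(2,20) nearest=9 d=3 new=(2,20) → add node 13 parent=9 cost=23
15. q=(18,50) nearest=11 d=26 new=(9,28) → blocked by [5,9]×[27,33], reject
16. q=(11,36) nearest=11 d=12 new=(9,28) → blocked by [5,9]×[27,33], reject

Parent of node 4: 1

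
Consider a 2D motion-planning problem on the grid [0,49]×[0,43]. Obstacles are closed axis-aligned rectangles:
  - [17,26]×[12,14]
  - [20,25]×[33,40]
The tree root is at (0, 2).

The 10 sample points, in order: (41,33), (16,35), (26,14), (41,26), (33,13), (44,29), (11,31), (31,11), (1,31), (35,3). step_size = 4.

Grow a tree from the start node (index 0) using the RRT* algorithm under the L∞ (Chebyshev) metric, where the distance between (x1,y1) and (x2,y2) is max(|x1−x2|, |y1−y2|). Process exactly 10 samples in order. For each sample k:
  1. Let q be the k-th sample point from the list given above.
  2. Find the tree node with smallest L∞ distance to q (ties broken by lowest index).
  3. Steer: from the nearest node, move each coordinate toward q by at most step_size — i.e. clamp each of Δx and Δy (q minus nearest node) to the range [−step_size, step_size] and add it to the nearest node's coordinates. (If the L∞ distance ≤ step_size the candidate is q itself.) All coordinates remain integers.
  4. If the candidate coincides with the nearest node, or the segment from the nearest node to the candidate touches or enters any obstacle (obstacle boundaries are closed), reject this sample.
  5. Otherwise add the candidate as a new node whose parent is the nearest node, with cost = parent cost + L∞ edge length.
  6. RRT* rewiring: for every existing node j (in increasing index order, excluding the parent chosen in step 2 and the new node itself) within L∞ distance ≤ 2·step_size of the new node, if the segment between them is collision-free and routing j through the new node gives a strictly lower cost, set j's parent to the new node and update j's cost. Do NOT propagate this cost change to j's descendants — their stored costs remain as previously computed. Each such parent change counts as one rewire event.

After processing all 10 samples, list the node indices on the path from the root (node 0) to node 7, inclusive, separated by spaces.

Path: 0 1 2 3 4 5 7

1. q=(41,33) nearest=0 d=41 new=(4,6) → add node 1 parent=0 cost=4
2. q=(16,35) nearest=1 d=29 new=(8,10) → add node 2 parent=1 cost=8
3. q=(26,14) nearest=2 d=18 new=(12,14) → add node 3 parent=2 cost=12
4. q=(41,26) nearest=3 d=29 new=(16,18) → add node 4 parent=3 cost=16
5. q=(33,13) nearest=4 d=17 new=(20,14) → blocked by [17,26]×[12,14], reject
6. q=(44,29) nearest=4 d=28 new=(20,22) → add node 5 parent=4 cost=20
7. q=(11,31) nearest=5 d=9 new=(16,26) → add node 6 parent=5 cost=24
8. q=(31,11) nearest=5 d=11 new=(24,18) → add node 7 parent=5 cost=24
9. q=(1,31) nearest=4 d=15 new=(12,22) → add node 8 parent=4 cost=20
10. q=(35,3) nearest=7 d=15 new=(28,14) → add node 9 parent=7 cost=28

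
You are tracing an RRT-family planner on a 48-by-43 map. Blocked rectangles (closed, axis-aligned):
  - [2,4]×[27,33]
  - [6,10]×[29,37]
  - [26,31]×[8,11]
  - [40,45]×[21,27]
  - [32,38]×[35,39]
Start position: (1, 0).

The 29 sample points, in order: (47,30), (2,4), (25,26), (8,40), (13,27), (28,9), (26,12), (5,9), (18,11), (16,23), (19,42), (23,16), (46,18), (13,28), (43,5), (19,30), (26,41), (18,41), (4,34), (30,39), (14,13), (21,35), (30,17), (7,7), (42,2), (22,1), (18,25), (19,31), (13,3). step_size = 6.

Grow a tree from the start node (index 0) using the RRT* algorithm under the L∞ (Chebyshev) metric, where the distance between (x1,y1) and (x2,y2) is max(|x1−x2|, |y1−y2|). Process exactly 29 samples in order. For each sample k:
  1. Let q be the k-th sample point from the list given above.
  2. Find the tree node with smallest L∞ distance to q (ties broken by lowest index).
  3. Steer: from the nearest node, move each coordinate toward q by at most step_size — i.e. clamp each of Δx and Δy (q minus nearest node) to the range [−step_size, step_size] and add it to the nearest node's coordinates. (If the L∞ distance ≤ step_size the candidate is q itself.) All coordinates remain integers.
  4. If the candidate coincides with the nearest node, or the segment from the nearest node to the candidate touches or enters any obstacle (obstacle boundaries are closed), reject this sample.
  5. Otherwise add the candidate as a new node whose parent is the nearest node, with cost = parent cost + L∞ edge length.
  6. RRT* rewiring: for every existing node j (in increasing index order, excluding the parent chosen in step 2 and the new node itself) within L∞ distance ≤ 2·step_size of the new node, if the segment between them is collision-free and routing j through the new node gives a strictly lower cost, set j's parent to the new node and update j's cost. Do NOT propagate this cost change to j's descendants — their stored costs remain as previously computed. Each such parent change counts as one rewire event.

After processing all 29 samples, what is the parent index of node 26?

1. q=(47,30) nearest=0 d=46 new=(7,6) → add node 1 parent=0 cost=6
2. q=(2,4) nearest=0 d=4 new=(2,4) → add node 2 parent=0 cost=4
3. q=(25,26) nearest=1 d=20 new=(13,12) → add node 3 parent=1 cost=12
4. q=(8,40) nearest=3 d=28 new=(8,18) → add node 4 parent=3 cost=18
5. q=(13,27) nearest=4 d=9 new=(13,24) → add node 5 parent=4 cost=24
6. q=(28,9) nearest=3 d=15 new=(19,9) → add node 6 parent=3 cost=18
7. q=(26,12) nearest=6 d=7 new=(25,12) → add node 7 parent=6 cost=24
8. q=(5,9) nearest=1 d=3 new=(5,9) → add node 8 parent=1 cost=9
9. q=(18,11) nearest=6 d=2 new=(18,11) → add node 9 parent=6 cost=20
10. q=(16,23) nearest=5 d=3 new=(16,23) → add node 10 parent=5 cost=27
11. q=(19,42) nearest=5 d=18 new=(19,30) → add node 11 parent=5 cost=30
12. q=(23,16) nearest=7 d=4 new=(23,16) → add node 12 parent=7 cost=28
13. q=(46,18) nearest=7 d=21 new=(31,18) → add node 13 parent=7 cost=30
14. q=(13,28) nearest=5 d=4 new=(13,28) → add node 14 parent=5 cost=28
15. q=(43,5) nearest=13 d=13 new=(37,12) → add node 15 parent=13 cost=36
16. q=(19,30) nearest=11 d=0 → coincident, reject
17. q=(26,41) nearest=11 d=11 new=(25,36) → add node 16 parent=11 cost=36
18. q=(18,41) nearest=16 d=7 new=(19,41) → add node 17 parent=16 cost=42
19. q=(4,34) nearest=14 d=9 new=(7,34) → blocked by [6,10]×[29,37], reject
20. q=(30,39) nearest=16 d=5 new=(30,39) → add node 18 parent=16 cost=41
21. q=(14,13) nearest=3 d=1 new=(14,13) → add node 19 parent=3 cost=13; rewire 9→19 (17<20); rewire 10→19 (23<27); rewire 12→19 (22<28)
22. q=(21,35) nearest=16 d=4 new=(21,35) → add node 20 parent=16 cost=40
23. q=(30,17) nearest=13 d=1 new=(30,17) → add node 21 parent=13 cost=31
24. q=(7,7) nearest=1 d=1 new=(7,7) → add node 22 parent=1 cost=7
25. q=(42,2) nearest=15 d=10 new=(42,6) → add node 23 parent=15 cost=42
26. q=(22,1) nearest=6 d=8 new=(22,3) → add node 24 parent=6 cost=24
27. q=(18,25) nearest=10 d=2 new=(18,25) → add node 25 parent=10 cost=25; rewire 20→25 (35<40)
28. q=(19,31) nearest=11 d=1 new=(19,31) → add node 26 parent=11 cost=31; rewire 17→26 (41<42)
29. q=(13,3) nearest=1 d=6 new=(13,3) → add node 27 parent=1 cost=12; rewire 24→27 (21<24)

Parent of node 26: 11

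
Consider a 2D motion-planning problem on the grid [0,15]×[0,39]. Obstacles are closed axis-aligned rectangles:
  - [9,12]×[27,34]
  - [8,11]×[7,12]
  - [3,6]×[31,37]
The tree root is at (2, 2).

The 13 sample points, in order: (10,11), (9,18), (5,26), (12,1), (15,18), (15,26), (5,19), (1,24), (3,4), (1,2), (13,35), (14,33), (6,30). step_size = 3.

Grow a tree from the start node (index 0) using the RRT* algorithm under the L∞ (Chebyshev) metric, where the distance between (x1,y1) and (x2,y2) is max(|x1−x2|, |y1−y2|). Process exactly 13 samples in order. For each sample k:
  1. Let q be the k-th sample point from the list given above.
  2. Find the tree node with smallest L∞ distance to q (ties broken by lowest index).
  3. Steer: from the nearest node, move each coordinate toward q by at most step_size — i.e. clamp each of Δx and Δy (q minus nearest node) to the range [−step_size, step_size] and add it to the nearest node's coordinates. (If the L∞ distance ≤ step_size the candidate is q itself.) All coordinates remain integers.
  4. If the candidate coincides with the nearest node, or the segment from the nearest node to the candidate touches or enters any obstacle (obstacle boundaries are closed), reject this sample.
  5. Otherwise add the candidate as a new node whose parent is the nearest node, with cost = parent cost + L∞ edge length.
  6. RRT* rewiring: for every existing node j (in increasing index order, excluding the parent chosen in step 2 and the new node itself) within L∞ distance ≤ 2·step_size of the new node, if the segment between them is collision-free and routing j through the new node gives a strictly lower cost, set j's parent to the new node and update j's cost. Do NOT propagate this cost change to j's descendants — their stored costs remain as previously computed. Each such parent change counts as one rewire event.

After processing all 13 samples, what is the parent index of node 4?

1. q=(10,11) nearest=0 d=9 new=(5,5) → add node 1 parent=0 cost=3
2. q=(9,18) nearest=1 d=13 new=(8,8) → blocked by [8,11]×[7,12], reject
3. q=(5,26) nearest=1 d=21 new=(5,8) → add node 2 parent=1 cost=6
4. q=(12,1) nearest=1 d=7 new=(8,2) → add node 3 parent=1 cost=6
5. q=(15,18) nearest=2 d=10 new=(8,11) → blocked by [8,11]×[7,12], reject
6. q=(15,26) nearest=2 d=18 new=(8,11) → blocked by [8,11]×[7,12], reject
7. q=(5,19) nearest=2 d=11 new=(5,11) → add node 4 parent=2 cost=9
8. q=(1,24) nearest=4 d=13 new=(2,14) → add node 5 parent=4 cost=12
9. q=(3,4) nearest=0 d=2 new=(3,4) → add node 6 parent=0 cost=2
10. q=(1,2) nearest=0 d=1 new=(1,2) → add node 7 parent=0 cost=1
11. q=(13,35) nearest=5 d=21 new=(5,17) → add node 8 parent=5 cost=15
12. q=(14,33) nearest=8 d=16 new=(8,20) → add node 9 parent=8 cost=18
13. q=(6,30) nearest=9 d=10 new=(6,23) → add node 10 parent=9 cost=21

Parent of node 4: 2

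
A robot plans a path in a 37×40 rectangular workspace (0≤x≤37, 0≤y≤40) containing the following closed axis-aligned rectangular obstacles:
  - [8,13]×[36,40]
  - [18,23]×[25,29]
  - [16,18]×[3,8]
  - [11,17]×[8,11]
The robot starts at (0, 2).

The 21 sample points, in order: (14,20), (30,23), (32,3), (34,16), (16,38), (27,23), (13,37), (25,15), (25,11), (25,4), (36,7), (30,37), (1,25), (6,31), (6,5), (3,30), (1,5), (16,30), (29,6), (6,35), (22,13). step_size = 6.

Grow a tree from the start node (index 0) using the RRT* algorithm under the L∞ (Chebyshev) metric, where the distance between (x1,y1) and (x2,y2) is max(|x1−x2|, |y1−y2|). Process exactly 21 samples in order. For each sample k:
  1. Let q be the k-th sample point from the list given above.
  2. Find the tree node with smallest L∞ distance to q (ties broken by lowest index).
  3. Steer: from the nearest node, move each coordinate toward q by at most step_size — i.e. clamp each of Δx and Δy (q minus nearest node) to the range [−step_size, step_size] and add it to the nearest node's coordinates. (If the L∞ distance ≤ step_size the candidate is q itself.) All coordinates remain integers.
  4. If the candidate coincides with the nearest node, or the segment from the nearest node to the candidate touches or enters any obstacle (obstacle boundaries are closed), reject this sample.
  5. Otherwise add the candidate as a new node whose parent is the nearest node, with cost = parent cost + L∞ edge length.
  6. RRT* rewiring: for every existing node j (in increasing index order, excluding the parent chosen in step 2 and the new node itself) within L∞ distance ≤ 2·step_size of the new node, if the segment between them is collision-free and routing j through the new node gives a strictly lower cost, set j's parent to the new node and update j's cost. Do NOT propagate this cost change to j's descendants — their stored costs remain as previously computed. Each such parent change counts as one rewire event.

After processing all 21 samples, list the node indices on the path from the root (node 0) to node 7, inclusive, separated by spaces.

Path: 0 1 2 3 7

1. q=(14,20) nearest=0 d=18 new=(6,8) → add node 1 parent=0 cost=6
2. q=(30,23) nearest=1 d=24 new=(12,14) → add node 2 parent=1 cost=12
3. q=(32,3) nearest=2 d=20 new=(18,8) → blocked by [16,18]×[3,8], reject
4. q=(34,16) nearest=2 d=22 new=(18,16) → add node 3 parent=2 cost=18
5. q=(16,38) nearest=3 d=22 new=(16,22) → add node 4 parent=3 cost=24
6. q=(27,23) nearest=3 d=9 new=(24,22) → add node 5 parent=3 cost=24
7. q=(13,37) nearest=4 d=15 new=(13,28) → add node 6 parent=4 cost=30
8. q=(25,15) nearest=3 d=7 new=(24,15) → add node 7 parent=3 cost=24
9. q=(25,11) nearest=7 d=4 new=(25,11) → add node 8 parent=7 cost=28
10. q=(25,4) nearest=8 d=7 new=(25,5) → add node 9 parent=8 cost=34
11. q=(36,7) nearest=8 d=11 new=(31,7) → add node 10 parent=8 cost=34
12. q=(30,37) nearest=4 d=15 new=(22,28) → blocked by [18,23]×[25,29], reject
13. q=(1,25) nearest=2 d=11 new=(6,20) → add node 11 parent=2 cost=18; rewire 6→11 (26<30)
14. q=(6,31) nearest=6 d=7 new=(7,31) → add node 12 parent=6 cost=32
15. q=(6,5) nearest=1 d=3 new=(6,5) → add node 13 parent=1 cost=9
16. q=(3,30) nearest=12 d=4 new=(3,30) → add node 14 parent=12 cost=36
17. q=(1,5) nearest=0 d=3 new=(1,5) → add node 15 parent=0 cost=3; rewire 13→15 (8<9)
18. q=(16,30) nearest=6 d=3 new=(16,30) → add node 16 parent=6 cost=29
19. q=(29,6) nearest=10 d=2 new=(29,6) → add node 17 parent=10 cost=36
20. q=(6,35) nearest=12 d=4 new=(6,35) → add node 18 parent=12 cost=36
21. q=(22,13) nearest=7 d=2 new=(22,13) → add node 19 parent=7 cost=26; rewire 17→19 (33<36)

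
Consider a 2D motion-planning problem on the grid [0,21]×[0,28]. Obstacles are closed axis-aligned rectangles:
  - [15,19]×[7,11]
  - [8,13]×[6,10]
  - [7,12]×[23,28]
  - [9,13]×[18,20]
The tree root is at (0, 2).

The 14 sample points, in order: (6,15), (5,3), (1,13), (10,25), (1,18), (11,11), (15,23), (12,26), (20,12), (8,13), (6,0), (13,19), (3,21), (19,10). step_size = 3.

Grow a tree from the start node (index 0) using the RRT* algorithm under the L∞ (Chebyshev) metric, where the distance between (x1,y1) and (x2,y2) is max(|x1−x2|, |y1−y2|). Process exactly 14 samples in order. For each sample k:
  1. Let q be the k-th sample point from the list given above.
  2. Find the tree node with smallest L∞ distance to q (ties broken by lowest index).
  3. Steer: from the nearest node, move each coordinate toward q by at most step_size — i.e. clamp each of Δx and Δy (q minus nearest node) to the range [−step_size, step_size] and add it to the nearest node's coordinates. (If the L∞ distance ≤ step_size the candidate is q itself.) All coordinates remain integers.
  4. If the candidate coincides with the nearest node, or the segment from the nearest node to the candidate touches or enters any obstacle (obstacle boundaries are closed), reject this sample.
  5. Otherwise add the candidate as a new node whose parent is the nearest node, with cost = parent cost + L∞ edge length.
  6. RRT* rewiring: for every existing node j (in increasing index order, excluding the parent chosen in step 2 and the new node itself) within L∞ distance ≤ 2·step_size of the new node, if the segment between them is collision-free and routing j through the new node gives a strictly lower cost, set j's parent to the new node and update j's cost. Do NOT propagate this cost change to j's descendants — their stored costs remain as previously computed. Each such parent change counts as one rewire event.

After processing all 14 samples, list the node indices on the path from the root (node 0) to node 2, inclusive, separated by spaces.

1. q=(6,15) nearest=0 d=13 new=(3,5) → add node 1 parent=0 cost=3
2. q=(5,3) nearest=1 d=2 new=(5,3) → add node 2 parent=1 cost=5
3. q=(1,13) nearest=1 d=8 new=(1,8) → add node 3 parent=1 cost=6
4. q=(10,25) nearest=3 d=17 new=(4,11) → add node 4 parent=3 cost=9
5. q=(1,18) nearest=4 d=7 new=(1,14) → add node 5 parent=4 cost=12
6. q=(11,11) nearest=4 d=7 new=(7,11) → add node 6 parent=4 cost=12
7. q=(15,23) nearest=4 d=12 new=(7,14) → add node 7 parent=4 cost=12
8. q=(12,26) nearest=5 d=12 new=(4,17) → add node 8 parent=5 cost=15
9. q=(20,12) nearest=6 d=13 new=(10,12) → add node 9 parent=6 cost=15
10. q=(8,13) nearest=7 d=1 new=(8,13) → add node 10 parent=7 cost=13
11. q=(6,0) nearest=2 d=3 new=(6,0) → add node 11 parent=2 cost=8
12. q=(13,19) nearest=7 d=6 new=(10,17) → add node 12 parent=7 cost=15
13. q=(3,21) nearest=8 d=4 new=(3,20) → add node 13 parent=8 cost=18
14. q=(19,10) nearest=9 d=9 new=(13,10) → blocked by [8,13]×[6,10], reject

Path: 0 1 2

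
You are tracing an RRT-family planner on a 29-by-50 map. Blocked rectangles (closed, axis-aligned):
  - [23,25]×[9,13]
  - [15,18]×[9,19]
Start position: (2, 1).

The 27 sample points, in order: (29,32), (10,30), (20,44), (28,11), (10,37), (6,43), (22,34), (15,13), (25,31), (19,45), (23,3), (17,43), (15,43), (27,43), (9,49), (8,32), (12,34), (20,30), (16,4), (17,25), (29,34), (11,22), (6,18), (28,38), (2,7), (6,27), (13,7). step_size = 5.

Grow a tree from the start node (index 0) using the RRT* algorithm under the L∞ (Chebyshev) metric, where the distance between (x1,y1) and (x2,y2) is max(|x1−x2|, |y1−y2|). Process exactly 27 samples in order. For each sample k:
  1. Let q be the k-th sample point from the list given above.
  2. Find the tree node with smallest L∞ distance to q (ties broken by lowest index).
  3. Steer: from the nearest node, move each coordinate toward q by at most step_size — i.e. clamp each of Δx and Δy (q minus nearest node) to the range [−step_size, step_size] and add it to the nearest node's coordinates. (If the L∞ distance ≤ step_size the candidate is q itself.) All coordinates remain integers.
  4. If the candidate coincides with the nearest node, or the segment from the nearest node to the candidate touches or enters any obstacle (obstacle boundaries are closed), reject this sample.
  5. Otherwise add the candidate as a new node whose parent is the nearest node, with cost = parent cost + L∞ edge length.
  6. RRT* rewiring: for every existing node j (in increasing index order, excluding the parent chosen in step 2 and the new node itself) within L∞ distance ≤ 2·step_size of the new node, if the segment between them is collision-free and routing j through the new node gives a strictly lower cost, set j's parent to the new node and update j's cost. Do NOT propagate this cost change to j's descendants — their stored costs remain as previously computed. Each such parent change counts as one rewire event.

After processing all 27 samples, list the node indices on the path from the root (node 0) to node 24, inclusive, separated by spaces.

1. q=(29,32) nearest=0 d=31 new=(7,6) → add node 1 parent=0 cost=5
2. q=(10,30) nearest=1 d=24 new=(10,11) → add node 2 parent=1 cost=10
3. q=(20,44) nearest=2 d=33 new=(15,16) → blocked by [15,18]×[9,19], reject
4. q=(28,11) nearest=2 d=18 new=(15,11) → blocked by [15,18]×[9,19], reject
5. q=(10,37) nearest=2 d=26 new=(10,16) → add node 3 parent=2 cost=15
6. q=(6,43) nearest=3 d=27 new=(6,21) → add node 4 parent=3 cost=20
7. q=(22,34) nearest=4 d=16 new=(11,26) → add node 5 parent=4 cost=25
8. q=(15,13) nearest=2 d=5 new=(15,13) → blocked by [15,18]×[9,19], reject
9. q=(25,31) nearest=5 d=14 new=(16,31) → add node 6 parent=5 cost=30
10. q=(19,45) nearest=6 d=14 new=(19,36) → add node 7 parent=6 cost=35
11. q=(23,3) nearest=2 d=13 new=(15,6) → add node 8 parent=2 cost=15
12. q=(17,43) nearest=7 d=7 new=(17,41) → add node 9 parent=7 cost=40
13. q=(15,43) nearest=9 d=2 new=(15,43) → add node 10 parent=9 cost=42
14. q=(27,43) nearest=7 d=8 new=(24,41) → add node 11 parent=7 cost=40
15. q=(9,49) nearest=10 d=6 new=(10,48) → add node 12 parent=10 cost=47
16. q=(8,32) nearest=5 d=6 new=(8,31) → add node 13 parent=5 cost=30
17. q=(12,34) nearest=6 d=4 new=(12,34) → add node 14 parent=6 cost=34
18. q=(20,30) nearest=6 d=4 new=(20,30) → add node 15 parent=6 cost=34
19. q=(16,4) nearest=8 d=2 new=(16,4) → add node 16 parent=8 cost=17
20. q=(17,25) nearest=15 d=5 new=(17,25) → add node 17 parent=15 cost=39
21. q=(29,34) nearest=11 d=7 new=(29,36) → add node 18 parent=11 cost=45
22. q=(11,22) nearest=5 d=4 new=(11,22) → add node 19 parent=5 cost=29; rewire 17→19 (35<39)
23. q=(6,18) nearest=4 d=3 new=(6,18) → add node 20 parent=4 cost=23; rewire 19→20 (28<29)
24. q=(28,38) nearest=18 d=2 new=(28,38) → add node 21 parent=18 cost=47
25. q=(2,7) nearest=1 d=5 new=(2,7) → add node 22 parent=1 cost=10
26. q=(6,27) nearest=13 d=4 new=(6,27) → add node 23 parent=13 cost=34
27. q=(13,7) nearest=8 d=2 new=(13,7) → add node 24 parent=8 cost=17

Path: 0 1 2 8 24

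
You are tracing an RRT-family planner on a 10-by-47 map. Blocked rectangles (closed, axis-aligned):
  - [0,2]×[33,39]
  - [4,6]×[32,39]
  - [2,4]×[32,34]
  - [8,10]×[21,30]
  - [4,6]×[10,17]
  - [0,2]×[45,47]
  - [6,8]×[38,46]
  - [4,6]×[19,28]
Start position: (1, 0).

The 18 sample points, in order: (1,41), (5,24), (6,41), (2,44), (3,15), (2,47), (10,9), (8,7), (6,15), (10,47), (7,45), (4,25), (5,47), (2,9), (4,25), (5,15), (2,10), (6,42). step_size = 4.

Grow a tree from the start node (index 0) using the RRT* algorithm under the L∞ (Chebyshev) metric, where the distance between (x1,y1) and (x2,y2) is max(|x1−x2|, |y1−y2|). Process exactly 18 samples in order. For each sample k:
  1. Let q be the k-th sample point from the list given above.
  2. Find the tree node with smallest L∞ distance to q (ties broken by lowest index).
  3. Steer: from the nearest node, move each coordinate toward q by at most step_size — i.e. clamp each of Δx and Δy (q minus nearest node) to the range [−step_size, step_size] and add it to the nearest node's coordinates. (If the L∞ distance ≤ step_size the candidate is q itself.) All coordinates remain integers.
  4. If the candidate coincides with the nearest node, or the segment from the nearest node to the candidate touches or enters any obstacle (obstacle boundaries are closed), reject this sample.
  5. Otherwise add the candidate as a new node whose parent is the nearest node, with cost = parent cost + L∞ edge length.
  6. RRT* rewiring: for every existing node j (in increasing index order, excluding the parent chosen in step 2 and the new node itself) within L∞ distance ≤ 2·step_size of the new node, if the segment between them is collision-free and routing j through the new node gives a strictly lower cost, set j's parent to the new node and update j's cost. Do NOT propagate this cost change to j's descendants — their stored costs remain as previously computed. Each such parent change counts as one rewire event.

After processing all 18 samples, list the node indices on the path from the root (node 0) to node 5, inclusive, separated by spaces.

1. q=(1,41) nearest=0 d=41 new=(1,4) → add node 1 parent=0 cost=4
2. q=(5,24) nearest=1 d=20 new=(5,8) → add node 2 parent=1 cost=8
3. q=(6,41) nearest=2 d=33 new=(6,12) → blocked by [4,6]×[10,17], reject
4. q=(2,44) nearest=2 d=36 new=(2,12) → add node 3 parent=2 cost=12
5. q=(3,15) nearest=3 d=3 new=(3,15) → add node 4 parent=3 cost=15
6. q=(2,47) nearest=4 d=32 new=(2,19) → add node 5 parent=4 cost=19
7. q=(10,9) nearest=2 d=5 new=(9,9) → add node 6 parent=2 cost=12
8. q=(8,7) nearest=6 d=2 new=(8,7) → add node 7 parent=6 cost=14
9. q=(6,15) nearest=4 d=3 new=(6,15) → blocked by [4,6]×[10,17], reject
10. q=(10,47) nearest=5 d=28 new=(6,23) → blocked by [4,6]×[19,28], reject
11. q=(7,45) nearest=5 d=26 new=(6,23) → blocked by [4,6]×[19,28], reject
12. q=(4,25) nearest=5 d=6 new=(4,23) → blocked by [4,6]×[19,28], reject
13. q=(5,47) nearest=5 d=28 new=(5,23) → blocked by [4,6]×[19,28], reject
14. q=(2,9) nearest=2 d=3 new=(2,9) → add node 8 parent=2 cost=11
15. q=(4,25) nearest=5 d=6 new=(4,23) → blocked by [4,6]×[19,28], reject
16. q=(5,15) nearest=4 d=2 new=(5,15) → blocked by [4,6]×[10,17], reject
17. q=(2,10) nearest=8 d=1 new=(2,10) → add node 9 parent=8 cost=12
18. q=(6,42) nearest=5 d=23 new=(6,23) → blocked by [4,6]×[19,28], reject

Path: 0 1 2 3 4 5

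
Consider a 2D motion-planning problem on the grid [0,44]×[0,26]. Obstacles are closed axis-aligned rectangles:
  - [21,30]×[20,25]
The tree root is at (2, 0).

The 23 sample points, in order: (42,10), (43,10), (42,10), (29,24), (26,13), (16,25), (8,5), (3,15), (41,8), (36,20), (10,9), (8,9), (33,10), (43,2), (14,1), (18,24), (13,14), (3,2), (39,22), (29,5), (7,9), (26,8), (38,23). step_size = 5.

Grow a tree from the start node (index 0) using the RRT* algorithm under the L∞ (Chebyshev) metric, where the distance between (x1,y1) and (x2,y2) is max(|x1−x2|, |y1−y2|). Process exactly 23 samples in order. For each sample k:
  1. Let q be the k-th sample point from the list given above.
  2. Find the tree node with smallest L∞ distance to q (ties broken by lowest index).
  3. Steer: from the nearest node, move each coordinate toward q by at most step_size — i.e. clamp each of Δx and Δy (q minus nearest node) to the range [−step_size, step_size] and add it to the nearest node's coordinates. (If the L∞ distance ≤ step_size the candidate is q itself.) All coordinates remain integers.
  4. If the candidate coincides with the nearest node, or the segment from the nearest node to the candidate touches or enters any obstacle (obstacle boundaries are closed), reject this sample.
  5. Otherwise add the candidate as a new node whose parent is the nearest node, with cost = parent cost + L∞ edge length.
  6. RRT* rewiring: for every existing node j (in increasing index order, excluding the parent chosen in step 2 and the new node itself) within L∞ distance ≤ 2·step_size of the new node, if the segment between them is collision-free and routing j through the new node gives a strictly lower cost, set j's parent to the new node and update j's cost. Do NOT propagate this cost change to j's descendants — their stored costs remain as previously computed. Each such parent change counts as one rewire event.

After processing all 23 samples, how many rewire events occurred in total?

Rewire events: 4

1. q=(42,10) nearest=0 d=40 new=(7,5) → add node 1 parent=0 cost=5
2. q=(43,10) nearest=1 d=36 new=(12,10) → add node 2 parent=1 cost=10
3. q=(42,10) nearest=2 d=30 new=(17,10) → add node 3 parent=2 cost=15
4. q=(29,24) nearest=3 d=14 new=(22,15) → add node 4 parent=3 cost=20
5. q=(26,13) nearest=4 d=4 new=(26,13) → add node 5 parent=4 cost=24
6. q=(16,25) nearest=4 d=10 new=(17,20) → add node 6 parent=4 cost=25
7. q=(8,5) nearest=1 d=1 new=(8,5) → add node 7 parent=1 cost=6
8. q=(3,15) nearest=2 d=9 new=(7,15) → add node 8 parent=2 cost=15
9. q=(41,8) nearest=5 d=15 new=(31,8) → add node 9 parent=5 cost=29
10. q=(36,20) nearest=5 d=10 new=(31,18) → add node 10 parent=5 cost=29
11. q=(10,9) nearest=2 d=2 new=(10,9) → add node 11 parent=2 cost=12
12. q=(8,9) nearest=11 d=2 new=(8,9) → add node 12 parent=11 cost=14
13. q=(33,10) nearest=9 d=2 new=(33,10) → add node 13 parent=9 cost=31
14. q=(43,2) nearest=13 d=10 new=(38,5) → add node 14 parent=13 cost=36
15. q=(14,1) nearest=7 d=6 new=(13,1) → add node 15 parent=7 cost=11
16. q=(18,24) nearest=6 d=4 new=(18,24) → add node 16 parent=6 cost=29
17. q=(13,14) nearest=2 d=4 new=(13,14) → add node 17 parent=2 cost=14; rewire 6→17 (20<25); rewire 16→17 (24<29)
18. q=(3,2) nearest=0 d=2 new=(3,2) → add node 18 parent=0 cost=2; rewire 11→18 (9<12); rewire 12→18 (9<14)
19. q=(39,22) nearest=10 d=8 new=(36,22) → add node 19 parent=10 cost=34
20. q=(29,5) nearest=9 d=3 new=(29,5) → add node 20 parent=9 cost=32
21. q=(7,9) nearest=12 d=1 new=(7,9) → add node 21 parent=12 cost=10
22. q=(26,8) nearest=20 d=3 new=(26,8) → add node 22 parent=20 cost=35
23. q=(38,23) nearest=19 d=2 new=(38,23) → add node 23 parent=19 cost=36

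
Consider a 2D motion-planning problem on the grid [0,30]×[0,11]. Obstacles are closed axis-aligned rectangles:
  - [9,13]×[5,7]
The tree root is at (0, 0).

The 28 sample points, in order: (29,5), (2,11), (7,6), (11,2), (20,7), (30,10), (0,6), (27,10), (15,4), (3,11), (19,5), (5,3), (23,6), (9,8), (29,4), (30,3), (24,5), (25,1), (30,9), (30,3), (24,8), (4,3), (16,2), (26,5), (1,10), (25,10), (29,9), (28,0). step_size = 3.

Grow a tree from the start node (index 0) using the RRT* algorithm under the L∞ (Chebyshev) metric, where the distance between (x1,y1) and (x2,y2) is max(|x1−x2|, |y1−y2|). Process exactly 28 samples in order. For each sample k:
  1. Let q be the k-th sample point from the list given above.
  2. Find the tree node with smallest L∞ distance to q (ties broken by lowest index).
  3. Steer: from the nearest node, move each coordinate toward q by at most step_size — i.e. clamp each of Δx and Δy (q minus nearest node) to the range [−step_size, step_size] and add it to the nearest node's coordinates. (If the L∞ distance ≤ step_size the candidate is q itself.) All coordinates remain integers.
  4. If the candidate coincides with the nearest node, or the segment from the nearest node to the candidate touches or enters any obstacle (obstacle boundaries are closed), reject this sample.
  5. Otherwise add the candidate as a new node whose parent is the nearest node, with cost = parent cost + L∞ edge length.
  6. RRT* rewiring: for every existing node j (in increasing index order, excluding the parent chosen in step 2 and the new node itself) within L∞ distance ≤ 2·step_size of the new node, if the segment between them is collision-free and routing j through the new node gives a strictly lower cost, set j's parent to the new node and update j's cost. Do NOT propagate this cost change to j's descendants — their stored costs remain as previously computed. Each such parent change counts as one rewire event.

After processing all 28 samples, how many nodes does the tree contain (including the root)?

Node count: 26

1. q=(29,5) nearest=0 d=29 new=(3,3) → add node 1 parent=0 cost=3
2. q=(2,11) nearest=1 d=8 new=(2,6) → add node 2 parent=1 cost=6
3. q=(7,6) nearest=1 d=4 new=(6,6) → add node 3 parent=1 cost=6
4. q=(11,2) nearest=3 d=5 new=(9,3) → add node 4 parent=3 cost=9
5. q=(20,7) nearest=4 d=11 new=(12,6) → blocked by [9,13]×[5,7], reject
6. q=(30,10) nearest=4 d=21 new=(12,6) → blocked by [9,13]×[5,7], reject
7. q=(0,6) nearest=2 d=2 new=(0,6) → add node 5 parent=2 cost=8
8. q=(27,10) nearest=4 d=18 new=(12,6) → blocked by [9,13]×[5,7], reject
9. q=(15,4) nearest=4 d=6 new=(12,4) → add node 6 parent=4 cost=12
10. q=(3,11) nearest=2 d=5 new=(3,9) → add node 7 parent=2 cost=9
11. q=(19,5) nearest=6 d=7 new=(15,5) → add node 8 parent=6 cost=15
12. q=(5,3) nearest=1 d=2 new=(5,3) → add node 9 parent=1 cost=5
13. q=(23,6) nearest=8 d=8 new=(18,6) → add node 10 parent=8 cost=18
14. q=(9,8) nearest=3 d=3 new=(9,8) → add node 11 parent=3 cost=9
15. q=(29,4) nearest=10 d=11 new=(21,4) → add node 12 parent=10 cost=21
16. q=(30,3) nearest=12 d=9 new=(24,3) → add node 13 parent=12 cost=24
17. q=(24,5) nearest=13 d=2 new=(24,5) → add node 14 parent=13 cost=26
18. q=(25,1) nearest=13 d=2 new=(25,1) → add node 15 parent=13 cost=26
19. q=(30,9) nearest=13 d=6 new=(27,6) → add node 16 parent=13 cost=27
20. q=(30,3) nearest=16 d=3 new=(30,3) → add node 17 parent=16 cost=30
21. q=(24,8) nearest=14 d=3 new=(24,8) → add node 18 parent=14 cost=29
22. q=(4,3) nearest=1 d=1 new=(4,3) → add node 19 parent=1 cost=4
23. q=(16,2) nearest=8 d=3 new=(16,2) → add node 20 parent=8 cost=18
24. q=(26,5) nearest=16 d=1 new=(26,5) → add node 21 parent=16 cost=28
25. q=(1,10) nearest=7 d=2 new=(1,10) → add node 22 parent=7 cost=11
26. q=(25,10) nearest=18 d=2 new=(25,10) → add node 23 parent=18 cost=31
27. q=(29,9) nearest=16 d=3 new=(29,9) → add node 24 parent=16 cost=30
28. q=(28,0) nearest=15 d=3 new=(28,0) → add node 25 parent=15 cost=29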